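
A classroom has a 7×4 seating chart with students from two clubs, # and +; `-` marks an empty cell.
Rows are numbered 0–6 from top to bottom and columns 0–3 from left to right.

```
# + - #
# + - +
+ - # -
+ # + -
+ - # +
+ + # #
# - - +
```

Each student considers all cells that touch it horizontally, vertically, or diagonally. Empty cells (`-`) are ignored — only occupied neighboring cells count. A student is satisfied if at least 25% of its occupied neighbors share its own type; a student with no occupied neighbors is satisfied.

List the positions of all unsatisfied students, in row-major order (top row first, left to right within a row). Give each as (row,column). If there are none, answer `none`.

(0,0)# 1/3 satisfied
(0,1)+ 1/3 satisfied
(0,3)# 0/1 not
(1,0)# 1/4 satisfied
(1,1)+ 2/5 satisfied
(1,3)+ 0/2 not
(2,0)+ 2/4 satisfied
(2,2)# 1/4 satisfied
(3,0)+ 2/3 satisfied
(3,1)# 2/6 satisfied
(3,2)+ 1/4 satisfied
(4,0)+ 3/4 satisfied
(4,2)# 3/6 satisfied
(4,3)+ 1/4 satisfied
(5,0)+ 2/3 satisfied
(5,1)+ 2/5 satisfied
(5,2)# 2/5 satisfied
(5,3)# 2/4 satisfied
(6,0)# 0/2 not
(6,3)+ 0/2 not

(0,3), (1,3), (6,0), (6,3)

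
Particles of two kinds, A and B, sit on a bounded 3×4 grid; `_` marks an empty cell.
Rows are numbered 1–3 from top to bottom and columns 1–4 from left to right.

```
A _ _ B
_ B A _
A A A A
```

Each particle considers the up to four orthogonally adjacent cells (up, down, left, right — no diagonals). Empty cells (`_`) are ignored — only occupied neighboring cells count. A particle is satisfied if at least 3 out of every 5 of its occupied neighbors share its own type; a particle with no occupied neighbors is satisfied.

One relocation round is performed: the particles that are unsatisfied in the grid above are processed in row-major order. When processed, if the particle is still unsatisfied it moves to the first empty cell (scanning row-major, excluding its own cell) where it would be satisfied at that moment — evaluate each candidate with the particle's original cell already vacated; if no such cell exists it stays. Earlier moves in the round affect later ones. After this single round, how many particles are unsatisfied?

Initially unsatisfied (in order): (2,2), (2,3).
  (2,2): no empty cell satisfies it; stays.
  (2,3) → (2,1).
Resulting grid:
A _ _ B
A B _ _
A A A A
Unsatisfied now: (2,2).

1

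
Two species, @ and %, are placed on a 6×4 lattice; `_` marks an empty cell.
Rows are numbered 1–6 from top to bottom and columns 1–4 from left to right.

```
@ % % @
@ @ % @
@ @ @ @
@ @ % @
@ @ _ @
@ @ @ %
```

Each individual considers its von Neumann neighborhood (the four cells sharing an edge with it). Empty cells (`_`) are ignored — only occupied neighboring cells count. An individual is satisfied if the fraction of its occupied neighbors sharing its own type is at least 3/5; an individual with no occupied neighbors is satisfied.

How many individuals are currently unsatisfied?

(1,1)@ 1/2 unhappy
(1,2)% 1/3 unhappy
(1,3)% 2/3 ok
(1,4)@ 1/2 unhappy
(2,1)@ 3/3 ok
(2,2)@ 2/4 unhappy
(2,3)% 1/4 unhappy
(2,4)@ 2/3 ok
(3,1)@ 3/3 ok
(3,2)@ 4/4 ok
(3,3)@ 2/4 unhappy
(3,4)@ 3/3 ok
(4,1)@ 3/3 ok
(4,2)@ 3/4 ok
(4,3)% 0/3 unhappy
(4,4)@ 2/3 ok
(5,1)@ 3/3 ok
(5,2)@ 3/3 ok
(5,4)@ 1/2 unhappy
(6,1)@ 2/2 ok
(6,2)@ 3/3 ok
(6,3)@ 1/2 unhappy
(6,4)% 0/2 unhappy
Unsatisfied: (1,1), (1,2), (1,4), (2,2), (2,3), (3,3), (4,3), (5,4), (6,3), (6,4) — 10 in total.

10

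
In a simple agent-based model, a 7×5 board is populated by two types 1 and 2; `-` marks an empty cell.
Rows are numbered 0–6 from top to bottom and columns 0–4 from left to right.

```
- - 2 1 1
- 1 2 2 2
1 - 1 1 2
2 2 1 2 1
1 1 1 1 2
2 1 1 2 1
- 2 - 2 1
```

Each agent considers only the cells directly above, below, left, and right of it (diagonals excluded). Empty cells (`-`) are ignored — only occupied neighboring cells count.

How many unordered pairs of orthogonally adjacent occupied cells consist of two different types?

26

Scan each occupied cell's neighbors to the right and below so each pair is counted once.
From row 0: 3 unlike of 5 pairs (running 3/5).
From row 1: 3 unlike of 6 pairs (running 6/11).
From row 2: 4 unlike of 6 pairs (running 10/17).
From row 3: 7 unlike of 9 pairs (running 17/26).
From row 4: 4 unlike of 9 pairs (running 21/35).
From row 5: 4 unlike of 7 pairs (running 25/42).
From row 6: 1 unlike of 1 pairs (running 26/43).
Total adjacent occupied pairs: 43; unlike-type pairs: 26.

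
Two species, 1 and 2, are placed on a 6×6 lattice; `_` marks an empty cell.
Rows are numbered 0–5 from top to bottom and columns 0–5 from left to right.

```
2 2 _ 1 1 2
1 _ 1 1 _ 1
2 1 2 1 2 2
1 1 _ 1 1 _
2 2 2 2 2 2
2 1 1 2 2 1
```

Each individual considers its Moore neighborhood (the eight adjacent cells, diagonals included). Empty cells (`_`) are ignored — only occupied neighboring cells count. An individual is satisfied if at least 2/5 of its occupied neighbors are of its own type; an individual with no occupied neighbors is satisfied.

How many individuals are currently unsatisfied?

14

(0,0)2 1/2 satisfied
(0,1)2 1/3 not
(0,3)1 3/3 satisfied
(0,4)1 3/4 satisfied
(0,5)2 0/2 not
(1,0)1 1/4 not
(1,2)1 4/6 satisfied
(1,3)1 4/6 satisfied
(1,5)1 1/4 not
(2,0)2 0/4 not
(2,1)1 4/6 satisfied
(2,2)2 0/6 not
(2,3)1 4/6 satisfied
(2,4)2 1/6 not
(2,5)2 1/3 not
(3,0)1 2/5 satisfied
(3,1)1 2/7 not
(3,3)1 2/7 not
(3,4)1 2/7 not
(4,0)2 2/5 satisfied
(4,1)2 3/7 satisfied
(4,2)2 3/7 satisfied
(4,3)2 4/7 satisfied
(4,4)2 4/7 satisfied
(4,5)2 2/4 satisfied
(5,0)2 2/3 satisfied
(5,1)1 1/5 not
(5,2)1 1/5 not
(5,3)2 4/5 satisfied
(5,4)2 4/5 satisfied
(5,5)1 0/3 not
Unsatisfied: (0,1), (0,5), (1,0), (1,5), (2,0), (2,2), (2,4), (2,5), (3,1), (3,3), (3,4), (5,1), (5,2), (5,5) — 14 in total.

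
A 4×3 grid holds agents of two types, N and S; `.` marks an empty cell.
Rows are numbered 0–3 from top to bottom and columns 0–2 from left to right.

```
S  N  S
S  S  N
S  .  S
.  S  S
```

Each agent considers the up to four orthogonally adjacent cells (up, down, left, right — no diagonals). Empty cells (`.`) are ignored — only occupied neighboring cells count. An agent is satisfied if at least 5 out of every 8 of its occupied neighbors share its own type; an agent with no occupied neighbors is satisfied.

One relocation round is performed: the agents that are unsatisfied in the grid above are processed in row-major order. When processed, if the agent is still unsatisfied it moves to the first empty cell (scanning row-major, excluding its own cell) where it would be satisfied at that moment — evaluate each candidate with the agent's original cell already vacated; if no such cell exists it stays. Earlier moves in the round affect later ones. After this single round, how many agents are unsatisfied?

1

Initially unsatisfied (in order): (0,0), (0,1), (0,2), (1,1), (1,2), (2,2).
  (0,0) → (2,1).
  (0,1): no empty cell satisfies it; stays.
  (0,2) → (3,0).
  (1,1): no empty cell satisfies it; stays.
  (1,2) → (0,2).
  (2,2): now satisfied by earlier moves; stays.
Resulting grid:
. N N
S S .
S S S
S S S
Unsatisfied now: (0,1).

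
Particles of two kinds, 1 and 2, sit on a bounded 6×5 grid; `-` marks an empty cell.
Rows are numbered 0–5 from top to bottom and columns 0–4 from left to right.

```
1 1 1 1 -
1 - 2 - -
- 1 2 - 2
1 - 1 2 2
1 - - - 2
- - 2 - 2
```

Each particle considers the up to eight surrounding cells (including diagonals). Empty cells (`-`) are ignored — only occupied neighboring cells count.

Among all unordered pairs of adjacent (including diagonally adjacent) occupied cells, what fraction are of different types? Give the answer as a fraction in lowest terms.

7/24

Scan each occupied cell's neighbors to the right and below (and the two forward diagonals) so each pair is counted once.
From row 0: 3 unlike of 8 pairs (running 3/8).
From row 1: 1 unlike of 3 pairs (running 4/11).
From row 2: 2 unlike of 7 pairs (running 6/18).
From row 3: 1 unlike of 5 pairs (running 7/23).
From row 4: 0 unlike of 1 pairs (running 7/24).
Total adjacent occupied pairs: 24; unlike-type pairs: 7.
7/24 is already in lowest terms.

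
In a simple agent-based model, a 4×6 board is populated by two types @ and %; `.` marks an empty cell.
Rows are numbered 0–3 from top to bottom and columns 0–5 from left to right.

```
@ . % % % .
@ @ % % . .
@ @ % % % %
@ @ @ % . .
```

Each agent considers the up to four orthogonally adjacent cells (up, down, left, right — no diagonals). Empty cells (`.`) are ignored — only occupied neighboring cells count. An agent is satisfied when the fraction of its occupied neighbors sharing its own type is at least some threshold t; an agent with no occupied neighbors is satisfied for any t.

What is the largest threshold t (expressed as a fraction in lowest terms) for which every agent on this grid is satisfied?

1/3

(0,0)@ 1/1
(0,2)% 2/2
(0,3)% 3/3
(0,4)% 1/1
(1,0)@ 3/3
(1,1)@ 2/3
(1,2)% 3/4
(1,3)% 3/3
(2,0)@ 3/3
(2,1)@ 3/4
(2,2)% 2/4
(2,3)% 4/4
(2,4)% 2/2
(2,5)% 1/1
(3,0)@ 2/2
(3,1)@ 3/3
(3,2)@ 1/3
(3,3)% 1/2
The smallest same-type fraction is 1/3 at (3,2), which reduces to 1/3. Any threshold above that leaves this agent unsatisfied.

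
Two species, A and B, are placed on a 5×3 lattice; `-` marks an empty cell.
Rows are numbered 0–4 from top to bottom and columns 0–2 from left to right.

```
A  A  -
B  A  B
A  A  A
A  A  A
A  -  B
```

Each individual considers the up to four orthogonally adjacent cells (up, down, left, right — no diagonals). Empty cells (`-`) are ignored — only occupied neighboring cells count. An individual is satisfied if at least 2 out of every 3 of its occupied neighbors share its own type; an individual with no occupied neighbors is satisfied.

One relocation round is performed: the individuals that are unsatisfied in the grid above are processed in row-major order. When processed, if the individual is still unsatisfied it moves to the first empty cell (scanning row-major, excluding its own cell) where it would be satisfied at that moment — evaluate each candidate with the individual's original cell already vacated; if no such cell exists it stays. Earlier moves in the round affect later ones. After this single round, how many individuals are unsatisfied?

Initially unsatisfied (in order): (0,0), (1,0), (1,1), (1,2), (4,2).
  (0,0) → (4,1).
  (1,0): no empty cell satisfies it; stays.
  (1,1): no empty cell satisfies it; stays.
  (1,2): no empty cell satisfies it; stays.
  (4,2): no empty cell satisfies it; stays.
Resulting grid:
- A -
B A B
A A A
A A A
A A B
Unsatisfied now: (1,0), (1,1), (1,2), (4,2).

4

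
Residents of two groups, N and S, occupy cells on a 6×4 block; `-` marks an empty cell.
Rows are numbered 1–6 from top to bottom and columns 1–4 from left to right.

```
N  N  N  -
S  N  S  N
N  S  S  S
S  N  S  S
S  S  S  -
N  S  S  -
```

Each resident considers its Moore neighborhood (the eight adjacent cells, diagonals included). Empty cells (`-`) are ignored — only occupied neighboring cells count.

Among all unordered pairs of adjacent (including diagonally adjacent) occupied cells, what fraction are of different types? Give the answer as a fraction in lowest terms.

Scan each occupied cell's neighbors to the right and below (and the two forward diagonals) so each pair is counted once.
Row 1: N(1,1)–N(1,2)= N(1,1)–S(2,1)≠ N(1,1)–N(2,2)= N(1,2)–N(1,3)= N(1,2)–N(2,2)= N(1,2)–S(2,3)≠ N(1,2)–S(2,1)≠ N(1,3)–S(2,3)≠ N(1,3)–N(2,4)= N(1,3)–N(2,2)=  → 4/10 unlike.
Row 2: S(2,1)–N(2,2)≠ S(2,1)–N(3,1)≠ S(2,1)–S(3,2)= N(2,2)–S(2,3)≠ N(2,2)–S(3,2)≠ N(2,2)–S(3,3)≠ N(2,2)–N(3,1)= S(2,3)–N(2,4)≠ S(2,3)–S(3,3)= S(2,3)–S(3,4)= S(2,3)–S(3,2)= N(2,4)–S(3,4)≠ N(2,4)–S(3,3)≠  → 8/13 unlike.
Row 3: N(3,1)–S(3,2)≠ N(3,1)–S(4,1)≠ N(3,1)–N(4,2)= S(3,2)–S(3,3)= S(3,2)–N(4,2)≠ S(3,2)–S(4,3)= S(3,2)–S(4,1)= S(3,3)–S(3,4)= S(3,3)–S(4,3)= S(3,3)–S(4,4)= S(3,3)–N(4,2)≠ S(3,4)–S(4,4)= S(3,4)–S(4,3)=  → 4/13 unlike.
Row 4: S(4,1)–N(4,2)≠ S(4,1)–S(5,1)= S(4,1)–S(5,2)= N(4,2)–S(4,3)≠ N(4,2)–S(5,2)≠ N(4,2)–S(5,3)≠ N(4,2)–S(5,1)≠ S(4,3)–S(4,4)= S(4,3)–S(5,3)= S(4,3)–S(5,2)= S(4,4)–S(5,3)=  → 5/11 unlike.
Row 5: S(5,1)–S(5,2)= S(5,1)–N(6,1)≠ S(5,1)–S(6,2)= S(5,2)–S(5,3)= S(5,2)–S(6,2)= S(5,2)–S(6,3)= S(5,2)–N(6,1)≠ S(5,3)–S(6,3)= S(5,3)–S(6,2)=  → 2/9 unlike.
Row 6: N(6,1)–S(6,2)≠ S(6,2)–S(6,3)=  → 1/2 unlike.
Total adjacent occupied pairs: 58; unlike-type pairs: 24.
24/58 reduces to 12/29.

12/29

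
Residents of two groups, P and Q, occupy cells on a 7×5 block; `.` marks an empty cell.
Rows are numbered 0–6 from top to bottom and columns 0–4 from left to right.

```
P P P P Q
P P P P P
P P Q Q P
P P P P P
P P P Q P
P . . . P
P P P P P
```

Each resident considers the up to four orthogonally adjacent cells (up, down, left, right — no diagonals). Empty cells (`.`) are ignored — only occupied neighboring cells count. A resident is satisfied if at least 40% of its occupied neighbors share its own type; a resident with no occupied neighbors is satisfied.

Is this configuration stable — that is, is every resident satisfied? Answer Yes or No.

No

(0,0)P 2/2 satisfied
(0,1)P 3/3 satisfied
(0,2)P 3/3 satisfied
(0,3)P 2/3 satisfied
(0,4)Q 0/2 not
(1,0)P 3/3 satisfied
(1,1)P 4/4 satisfied
(1,2)P 3/4 satisfied
(1,3)P 3/4 satisfied
(1,4)P 2/3 satisfied
(2,0)P 3/3 satisfied
(2,1)P 3/4 satisfied
(2,2)Q 1/4 not
(2,3)Q 1/4 not
(2,4)P 2/3 satisfied
(3,0)P 3/3 satisfied
(3,1)P 4/4 satisfied
(3,2)P 3/4 satisfied
(3,3)P 2/4 satisfied
(3,4)P 3/3 satisfied
(4,0)P 3/3 satisfied
(4,1)P 3/3 satisfied
(4,2)P 2/3 satisfied
(4,3)Q 0/3 not
(4,4)P 2/3 satisfied
(5,0)P 2/2 satisfied
(5,4)P 2/2 satisfied
(6,0)P 2/2 satisfied
(6,1)P 2/2 satisfied
(6,2)P 2/2 satisfied
(6,3)P 2/2 satisfied
(6,4)P 2/2 satisfied
For instance (0,4) has only 0/2 same-type neighbors, below 2/5.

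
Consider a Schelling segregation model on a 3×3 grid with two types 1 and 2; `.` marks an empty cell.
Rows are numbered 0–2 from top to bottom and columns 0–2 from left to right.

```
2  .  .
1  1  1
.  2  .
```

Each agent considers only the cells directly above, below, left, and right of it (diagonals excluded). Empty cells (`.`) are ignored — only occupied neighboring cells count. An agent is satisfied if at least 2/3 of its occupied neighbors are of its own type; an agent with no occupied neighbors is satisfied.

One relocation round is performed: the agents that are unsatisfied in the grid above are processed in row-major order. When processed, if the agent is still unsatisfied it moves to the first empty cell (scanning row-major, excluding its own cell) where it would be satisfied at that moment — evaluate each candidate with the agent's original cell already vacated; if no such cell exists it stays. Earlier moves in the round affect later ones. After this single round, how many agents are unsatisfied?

0

Initially unsatisfied (in order): (0,0), (1,0), (2,1).
  (0,0): no empty cell satisfies it; stays.
  (1,0) → (0,2).
  (2,1) → (2,0).
Resulting grid:
2 . 1
. 1 1
2 . .
All satisfied now.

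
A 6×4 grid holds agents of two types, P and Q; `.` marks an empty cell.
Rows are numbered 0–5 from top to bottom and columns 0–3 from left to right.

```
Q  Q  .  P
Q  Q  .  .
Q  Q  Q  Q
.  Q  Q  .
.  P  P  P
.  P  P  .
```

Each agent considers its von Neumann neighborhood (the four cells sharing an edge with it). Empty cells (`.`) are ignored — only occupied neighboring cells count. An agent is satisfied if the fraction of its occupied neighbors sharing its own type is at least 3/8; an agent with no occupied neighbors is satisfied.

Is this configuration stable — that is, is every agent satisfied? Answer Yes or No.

Yes

Row 0: (0,0)Q 2/2 satisfied · (0,1)Q 2/2 satisfied · (0,3)P 0/0 satisfied
Row 1: (1,0)Q 3/3 satisfied · (1,1)Q 3/3 satisfied
Row 2: (2,0)Q 2/2 satisfied · (2,1)Q 4/4 satisfied · (2,2)Q 3/3 satisfied · (2,3)Q 1/1 satisfied
Row 3: (3,1)Q 2/3 satisfied · (3,2)Q 2/3 satisfied
Row 4: (4,1)P 2/3 satisfied · (4,2)P 3/4 satisfied · (4,3)P 1/1 satisfied
Row 5: (5,1)P 2/2 satisfied · (5,2)P 2/2 satisfied
All meet the threshold, so the configuration is stable.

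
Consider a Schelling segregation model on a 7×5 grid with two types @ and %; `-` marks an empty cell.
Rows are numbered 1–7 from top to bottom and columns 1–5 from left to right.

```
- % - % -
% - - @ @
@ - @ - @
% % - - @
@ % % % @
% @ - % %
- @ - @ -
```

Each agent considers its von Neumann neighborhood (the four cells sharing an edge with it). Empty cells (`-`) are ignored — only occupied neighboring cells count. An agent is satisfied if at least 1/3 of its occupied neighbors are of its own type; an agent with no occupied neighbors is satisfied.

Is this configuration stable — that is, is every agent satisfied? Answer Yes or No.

No

Row 1: (1,2)% 0/0 ✓ · (1,4)% 0/1 ✗
Row 2: (2,1)% 0/1 ✗ · (2,4)@ 1/2 ✓ · (2,5)@ 2/2 ✓
Row 3: (3,1)@ 0/2 ✗ · (3,3)@ 0/0 ✓ · (3,5)@ 2/2 ✓
Row 4: (4,1)% 1/3 ✓ · (4,2)% 2/2 ✓ · (4,5)@ 2/2 ✓
Row 5: (5,1)@ 0/3 ✗ · (5,2)% 2/4 ✓ · (5,3)% 2/2 ✓ · (5,4)% 2/3 ✓ · (5,5)@ 1/3 ✓
Row 6: (6,1)% 0/2 ✗ · (6,2)@ 1/3 ✓ · (6,4)% 2/3 ✓ · (6,5)% 1/2 ✓
Row 7: (7,2)@ 1/1 ✓ · (7,4)@ 0/1 ✗
For instance (1,4) has only 0/1 same-type neighbors, below 1/3.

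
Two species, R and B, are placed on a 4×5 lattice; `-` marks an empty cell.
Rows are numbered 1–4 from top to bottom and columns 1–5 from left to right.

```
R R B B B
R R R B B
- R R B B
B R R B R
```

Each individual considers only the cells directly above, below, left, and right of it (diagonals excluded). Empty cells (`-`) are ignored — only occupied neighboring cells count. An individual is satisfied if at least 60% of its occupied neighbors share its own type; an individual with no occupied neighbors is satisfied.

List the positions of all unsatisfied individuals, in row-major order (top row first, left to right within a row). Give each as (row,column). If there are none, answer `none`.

(1,3), (2,3), (4,1), (4,4), (4,5)

Row 1: (1,1)R 2/2 ✓ · (1,2)R 2/3 ✓ · (1,3)B 1/3 ✗ · (1,4)B 3/3 ✓ · (1,5)B 2/2 ✓
Row 2: (2,1)R 2/2 ✓ · (2,2)R 4/4 ✓ · (2,3)R 2/4 ✗ · (2,4)B 3/4 ✓ · (2,5)B 3/3 ✓
Row 3: (3,2)R 3/3 ✓ · (3,3)R 3/4 ✓ · (3,4)B 3/4 ✓ · (3,5)B 2/3 ✓
Row 4: (4,1)B 0/1 ✗ · (4,2)R 2/3 ✓ · (4,3)R 2/3 ✓ · (4,4)B 1/3 ✗ · (4,5)R 0/2 ✗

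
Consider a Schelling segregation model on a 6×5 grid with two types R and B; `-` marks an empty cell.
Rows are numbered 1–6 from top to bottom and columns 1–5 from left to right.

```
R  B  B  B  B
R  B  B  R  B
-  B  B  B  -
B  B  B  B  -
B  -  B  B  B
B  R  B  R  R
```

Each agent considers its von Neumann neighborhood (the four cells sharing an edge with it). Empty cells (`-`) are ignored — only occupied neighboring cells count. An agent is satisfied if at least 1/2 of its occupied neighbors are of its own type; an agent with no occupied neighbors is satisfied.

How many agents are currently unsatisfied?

Row 1: (1,1)R 1/2 ✓ · (1,2)B 2/3 ✓ · (1,3)B 3/3 ✓ · (1,4)B 2/3 ✓ · (1,5)B 2/2 ✓
Row 2: (2,1)R 1/2 ✓ · (2,2)B 3/4 ✓ · (2,3)B 3/4 ✓ · (2,4)R 0/4 ✗ · (2,5)B 1/2 ✓
Row 3: (3,2)B 3/3 ✓ · (3,3)B 4/4 ✓ · (3,4)B 2/3 ✓
Row 4: (4,1)B 2/2 ✓ · (4,2)B 3/3 ✓ · (4,3)B 4/4 ✓ · (4,4)B 3/3 ✓
Row 5: (5,1)B 2/2 ✓ · (5,3)B 3/3 ✓ · (5,4)B 3/4 ✓ · (5,5)B 1/2 ✓
Row 6: (6,1)B 1/2 ✓ · (6,2)R 0/2 ✗ · (6,3)B 1/3 ✗ · (6,4)R 1/3 ✗ · (6,5)R 1/2 ✓
Unsatisfied: (2,4), (6,2), (6,3), (6,4) — 4 in total.

4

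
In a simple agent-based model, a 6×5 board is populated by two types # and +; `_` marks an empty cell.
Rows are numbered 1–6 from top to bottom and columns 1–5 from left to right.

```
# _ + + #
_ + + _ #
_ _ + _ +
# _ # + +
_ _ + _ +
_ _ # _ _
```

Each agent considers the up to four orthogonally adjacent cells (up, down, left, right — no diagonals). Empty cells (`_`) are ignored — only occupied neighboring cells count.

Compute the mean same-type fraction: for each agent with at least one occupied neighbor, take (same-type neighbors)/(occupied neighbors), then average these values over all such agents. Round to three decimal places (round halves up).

Row 1: (1,1)# — no occupied neighbors · (1,3)+ 2/2 · (1,4)+ 1/2 · (1,5)# 1/2
Row 2: (2,2)+ 1/1 · (2,3)+ 3/3 · (2,5)# 1/2
Row 3: (3,3)+ 1/2 · (3,5)+ 1/2
Row 4: (4,1)# — no occupied neighbors · (4,3)# 0/3 · (4,4)+ 1/2 · (4,5)+ 3/3
Row 5: (5,3)+ 0/2 · (5,5)+ 1/1
Row 6: (6,3)# 0/1
Sum over 14 agents: 2/2 + 1/2 + 1/2 + 1/1 + 3/3 + 1/2 + 1/2 + 1/2 + 0/3 + 1/2 + 3/3 + 0/2 + 1/1 + 0/1 = 8; mean = 8 ÷ 14 = 4/7 = 0.571428… → 0.571.

0.571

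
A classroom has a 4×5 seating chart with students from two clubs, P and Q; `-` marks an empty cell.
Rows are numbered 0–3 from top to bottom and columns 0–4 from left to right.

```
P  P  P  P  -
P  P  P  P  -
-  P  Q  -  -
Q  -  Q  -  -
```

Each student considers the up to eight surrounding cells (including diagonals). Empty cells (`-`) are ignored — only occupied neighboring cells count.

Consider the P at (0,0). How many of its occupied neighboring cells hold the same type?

Occupied neighbors of (0,0): (0,1)=P, (1,0)=P, (1,1)=P.
Same type (P): 3 of 3.

3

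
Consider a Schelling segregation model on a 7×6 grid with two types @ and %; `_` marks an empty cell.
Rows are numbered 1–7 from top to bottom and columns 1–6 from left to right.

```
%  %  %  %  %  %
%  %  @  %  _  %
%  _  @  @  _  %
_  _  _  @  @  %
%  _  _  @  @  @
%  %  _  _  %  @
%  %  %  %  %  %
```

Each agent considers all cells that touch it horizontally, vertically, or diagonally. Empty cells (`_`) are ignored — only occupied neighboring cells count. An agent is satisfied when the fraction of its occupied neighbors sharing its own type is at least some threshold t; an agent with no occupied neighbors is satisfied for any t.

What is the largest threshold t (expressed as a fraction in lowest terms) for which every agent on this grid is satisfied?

(1,1)% 3/3
(1,2)% 4/5
(1,3)% 4/5
(1,4)% 3/4
(1,5)% 4/4
(1,6)% 2/2
(2,1)% 4/4
(2,2)% 5/7
(2,3)@ 2/7
(2,4)% 3/6
(2,6)% 3/3
(3,1)% 2/2
(3,3)@ 3/5
(3,4)@ 4/5
(3,6)% 2/3
(4,4)@ 5/5
(4,5)@ 5/7
(4,6)% 1/4
(5,1)% 2/2
(5,4)@ 3/4
(5,5)@ 5/7
(5,6)@ 3/5
(6,1)% 4/4
(6,2)% 5/5
(6,5)% 3/7
(6,6)@ 2/5
(7,1)% 3/3
(7,2)% 4/4
(7,3)% 3/3
(7,4)% 3/3
(7,5)% 3/4
(7,6)% 2/3
The smallest same-type fraction is 1/4 at (4,6), which reduces to 1/4. Any threshold above that leaves this agent unsatisfied.

1/4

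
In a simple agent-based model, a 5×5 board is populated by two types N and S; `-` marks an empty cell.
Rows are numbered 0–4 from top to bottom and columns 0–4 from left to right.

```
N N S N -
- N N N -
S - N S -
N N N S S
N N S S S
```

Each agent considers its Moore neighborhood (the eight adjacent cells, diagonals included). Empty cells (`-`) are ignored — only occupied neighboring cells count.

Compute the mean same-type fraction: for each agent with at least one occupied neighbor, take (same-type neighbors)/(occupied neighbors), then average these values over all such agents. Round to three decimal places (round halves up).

0.653

(0,0)N 2/2
(0,1)N 3/4
(0,2)S 0/5
(0,3)N 2/3
(1,1)N 4/6
(1,2)N 5/7
(1,3)N 3/5
(2,0)S 0/3
(2,2)N 5/7
(2,3)S 2/6
(3,0)N 3/4
(3,1)N 5/7
(3,2)N 3/7
(3,3)S 5/7
(3,4)S 4/4
(4,0)N 3/3
(4,1)N 4/5
(4,2)S 2/5
(4,3)S 4/5
(4,4)S 3/3
Sum over 20 agents: 2/2 + 3/4 + 0/5 + 2/3 + 4/6 + 5/7 + 3/5 + 0/3 + 5/7 + 2/6 + 3/4 + 5/7 + 3/7 + 5/7 + 4/4 + 3/3 + 4/5 + 2/5 + 4/5 + 3/3 = 2741/210; mean = 2741/210 ÷ 20 = 2741/4200 = 0.652619… → 0.653.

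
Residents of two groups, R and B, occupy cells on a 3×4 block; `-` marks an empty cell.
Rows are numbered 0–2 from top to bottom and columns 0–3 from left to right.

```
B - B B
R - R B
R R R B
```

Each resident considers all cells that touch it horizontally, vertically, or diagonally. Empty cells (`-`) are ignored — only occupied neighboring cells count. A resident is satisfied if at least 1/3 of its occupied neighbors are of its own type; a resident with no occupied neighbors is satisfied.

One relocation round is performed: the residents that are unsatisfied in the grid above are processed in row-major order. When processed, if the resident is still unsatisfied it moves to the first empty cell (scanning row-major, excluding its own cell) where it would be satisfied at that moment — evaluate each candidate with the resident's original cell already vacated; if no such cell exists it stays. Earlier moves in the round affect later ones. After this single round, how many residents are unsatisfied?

Initially unsatisfied (in order): (0,0).
  (0,0) → (0,1).
Resulting grid:
- B B B
R - R B
R R R B
Unsatisfied now: (1,2).

1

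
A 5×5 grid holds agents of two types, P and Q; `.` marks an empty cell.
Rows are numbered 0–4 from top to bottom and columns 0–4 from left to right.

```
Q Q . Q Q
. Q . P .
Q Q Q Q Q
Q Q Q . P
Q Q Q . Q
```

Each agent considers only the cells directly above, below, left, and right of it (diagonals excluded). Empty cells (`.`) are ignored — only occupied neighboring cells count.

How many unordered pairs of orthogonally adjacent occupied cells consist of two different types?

Scan each occupied cell's neighbors to the right and below so each pair is counted once.
From row 0: 1 unlike of 4 pairs (running 1/4).
From row 1: 1 unlike of 2 pairs (running 2/6).
From row 2: 1 unlike of 8 pairs (running 3/14).
From row 3: 1 unlike of 6 pairs (running 4/20).
From row 4: 0 unlike of 2 pairs (running 4/22).
Total adjacent occupied pairs: 22; unlike-type pairs: 4.

4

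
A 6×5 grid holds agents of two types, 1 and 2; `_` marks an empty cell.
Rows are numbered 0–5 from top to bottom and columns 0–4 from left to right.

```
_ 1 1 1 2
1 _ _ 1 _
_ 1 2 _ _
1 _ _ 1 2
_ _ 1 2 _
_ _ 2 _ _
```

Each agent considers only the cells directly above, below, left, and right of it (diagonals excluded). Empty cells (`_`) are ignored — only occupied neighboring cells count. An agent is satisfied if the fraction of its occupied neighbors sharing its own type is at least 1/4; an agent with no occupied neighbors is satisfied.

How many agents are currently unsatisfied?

8

Row 0: (0,1)1 1/1 ✓ · (0,2)1 2/2 ✓ · (0,3)1 2/3 ✓ · (0,4)2 0/1 ✗
Row 1: (1,0)1 0/0 ✓ · (1,3)1 1/1 ✓
Row 2: (2,1)1 0/1 ✗ · (2,2)2 0/1 ✗
Row 3: (3,0)1 0/0 ✓ · (3,3)1 0/2 ✗ · (3,4)2 0/1 ✗
Row 4: (4,2)1 0/2 ✗ · (4,3)2 0/2 ✗
Row 5: (5,2)2 0/1 ✗
Unsatisfied: (0,4), (2,1), (2,2), (3,3), (3,4), (4,2), (4,3), (5,2) — 8 in total.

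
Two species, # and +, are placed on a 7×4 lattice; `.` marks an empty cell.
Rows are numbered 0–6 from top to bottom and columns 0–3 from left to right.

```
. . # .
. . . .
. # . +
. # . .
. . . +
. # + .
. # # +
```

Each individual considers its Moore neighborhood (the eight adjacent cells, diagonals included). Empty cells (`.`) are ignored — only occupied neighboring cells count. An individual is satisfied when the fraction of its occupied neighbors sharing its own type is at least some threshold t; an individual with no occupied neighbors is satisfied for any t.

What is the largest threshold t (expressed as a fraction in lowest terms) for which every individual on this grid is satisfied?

Row 0: (0,2)# — no occupied neighbors
Row 2: (2,1)# 1/1 · (2,3)+ — no occupied neighbors
Row 3: (3,1)# 1/1
Row 4: (4,3)+ 1/1
Row 5: (5,1)# 2/3 · (5,2)+ 2/5
Row 6: (6,1)# 2/3 · (6,2)# 2/4 · (6,3)+ 1/2
The smallest same-type fraction is 2/5 at (5,2), which reduces to 2/5. Any threshold above that leaves this individual unsatisfied.

2/5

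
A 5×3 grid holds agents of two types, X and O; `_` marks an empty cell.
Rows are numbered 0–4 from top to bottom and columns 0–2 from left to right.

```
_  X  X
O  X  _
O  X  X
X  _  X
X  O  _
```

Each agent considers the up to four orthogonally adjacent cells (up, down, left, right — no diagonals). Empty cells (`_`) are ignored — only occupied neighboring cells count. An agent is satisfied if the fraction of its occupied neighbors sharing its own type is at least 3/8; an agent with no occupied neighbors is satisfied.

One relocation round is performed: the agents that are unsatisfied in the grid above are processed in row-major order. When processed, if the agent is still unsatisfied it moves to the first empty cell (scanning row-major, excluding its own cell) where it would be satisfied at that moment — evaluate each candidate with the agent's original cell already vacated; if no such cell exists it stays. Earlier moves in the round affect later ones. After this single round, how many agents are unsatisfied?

Initially unsatisfied (in order): (2,0), (4,1).
  (2,0) → (0,0).
  (4,1): no empty cell satisfies it; stays.
Resulting grid:
O X X
O X _
_ X X
X _ X
X O _
Unsatisfied now: (4,1).

1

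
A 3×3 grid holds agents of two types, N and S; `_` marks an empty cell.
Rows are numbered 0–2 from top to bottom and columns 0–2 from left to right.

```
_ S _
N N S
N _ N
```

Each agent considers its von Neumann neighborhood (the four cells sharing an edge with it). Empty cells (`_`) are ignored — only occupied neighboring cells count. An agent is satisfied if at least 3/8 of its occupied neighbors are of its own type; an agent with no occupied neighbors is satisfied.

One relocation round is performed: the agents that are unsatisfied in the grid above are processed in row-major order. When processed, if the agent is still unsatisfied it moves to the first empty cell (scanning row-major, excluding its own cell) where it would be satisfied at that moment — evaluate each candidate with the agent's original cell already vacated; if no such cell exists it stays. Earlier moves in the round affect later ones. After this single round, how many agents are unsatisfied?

0

Initially unsatisfied (in order): (0,1), (1,1), (1,2), (2,2).
  (0,1) → (0,2).
  (1,1): now satisfied by earlier moves; stays.
  (1,2) → (0,1).
  (2,2): now satisfied by earlier moves; stays.
Resulting grid:
_ S S
N N _
N _ N
All satisfied now.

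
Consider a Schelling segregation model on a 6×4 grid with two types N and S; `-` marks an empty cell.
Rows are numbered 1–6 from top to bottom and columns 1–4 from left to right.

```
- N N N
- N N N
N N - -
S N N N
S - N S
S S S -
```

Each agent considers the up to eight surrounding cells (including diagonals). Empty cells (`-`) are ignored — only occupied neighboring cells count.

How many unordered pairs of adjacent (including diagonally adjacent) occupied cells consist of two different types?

9

Scan each occupied cell's neighbors to the right and below (and the two forward diagonals) so each pair is counted once.
Row 1: N(1,2)–N(1,3)= N(1,2)–N(2,2)= N(1,2)–N(2,3)= N(1,3)–N(1,4)= N(1,3)–N(2,3)= N(1,3)–N(2,4)= N(1,3)–N(2,2)= N(1,4)–N(2,4)= N(1,4)–N(2,3)=  → 0/9 unlike.
Row 2: N(2,2)–N(2,3)= N(2,2)–N(3,2)= N(2,2)–N(3,1)= N(2,3)–N(2,4)= N(2,3)–N(3,2)=  → 0/5 unlike.
Row 3: N(3,1)–N(3,2)= N(3,1)–S(4,1)≠ N(3,1)–N(4,2)= N(3,2)–N(4,2)= N(3,2)–N(4,3)= N(3,2)–S(4,1)≠  → 2/6 unlike.
Row 4: S(4,1)–N(4,2)≠ S(4,1)–S(5,1)= N(4,2)–N(4,3)= N(4,2)–N(5,3)= N(4,2)–S(5,1)≠ N(4,3)–N(4,4)= N(4,3)–N(5,3)= N(4,3)–S(5,4)≠ N(4,4)–S(5,4)≠ N(4,4)–N(5,3)=  → 4/10 unlike.
Row 5: S(5,1)–S(6,1)= S(5,1)–S(6,2)= N(5,3)–S(5,4)≠ N(5,3)–S(6,3)≠ N(5,3)–S(6,2)≠ S(5,4)–S(6,3)=  → 3/6 unlike.
Row 6: S(6,1)–S(6,2)= S(6,2)–S(6,3)=  → 0/2 unlike.
Total adjacent occupied pairs: 38; unlike-type pairs: 9.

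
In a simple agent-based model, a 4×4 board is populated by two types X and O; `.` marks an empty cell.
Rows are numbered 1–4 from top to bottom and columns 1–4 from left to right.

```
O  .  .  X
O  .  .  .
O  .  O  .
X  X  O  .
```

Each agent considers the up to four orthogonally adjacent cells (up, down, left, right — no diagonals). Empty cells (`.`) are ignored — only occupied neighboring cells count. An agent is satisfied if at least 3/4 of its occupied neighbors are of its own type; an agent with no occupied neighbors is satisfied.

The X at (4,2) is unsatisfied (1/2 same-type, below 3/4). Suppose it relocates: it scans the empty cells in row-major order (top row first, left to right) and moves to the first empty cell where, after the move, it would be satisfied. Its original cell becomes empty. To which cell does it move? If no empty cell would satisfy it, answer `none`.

(1,3)

Vacating (4,2). Empty cells in order:
  (1,2): 0/1 same-type → still unsatisfied.
  (1,3): 1/1 same-type → satisfied — stop here.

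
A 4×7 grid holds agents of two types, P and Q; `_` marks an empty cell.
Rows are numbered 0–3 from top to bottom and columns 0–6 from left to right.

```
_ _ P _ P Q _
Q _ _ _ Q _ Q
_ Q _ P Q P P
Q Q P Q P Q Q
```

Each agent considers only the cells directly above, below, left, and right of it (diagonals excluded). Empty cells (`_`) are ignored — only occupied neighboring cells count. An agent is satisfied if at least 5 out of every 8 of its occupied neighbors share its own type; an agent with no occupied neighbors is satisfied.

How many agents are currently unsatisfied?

13

Row 0: (0,2)P 0/0 satisfied · (0,4)P 0/2 not · (0,5)Q 0/1 not
Row 1: (1,0)Q 0/0 satisfied · (1,4)Q 1/2 not · (1,6)Q 0/1 not
Row 2: (2,1)Q 1/1 satisfied · (2,3)P 0/2 not · (2,4)Q 1/4 not · (2,5)P 1/3 not · (2,6)P 1/3 not
Row 3: (3,0)Q 1/1 satisfied · (3,1)Q 2/3 satisfied · (3,2)P 0/2 not · (3,3)Q 0/3 not · (3,4)P 0/3 not · (3,5)Q 1/3 not · (3,6)Q 1/2 not
Unsatisfied: (0,4), (0,5), (1,4), (1,6), (2,3), (2,4), (2,5), (2,6), (3,2), (3,3), (3,4), (3,5), (3,6) — 13 in total.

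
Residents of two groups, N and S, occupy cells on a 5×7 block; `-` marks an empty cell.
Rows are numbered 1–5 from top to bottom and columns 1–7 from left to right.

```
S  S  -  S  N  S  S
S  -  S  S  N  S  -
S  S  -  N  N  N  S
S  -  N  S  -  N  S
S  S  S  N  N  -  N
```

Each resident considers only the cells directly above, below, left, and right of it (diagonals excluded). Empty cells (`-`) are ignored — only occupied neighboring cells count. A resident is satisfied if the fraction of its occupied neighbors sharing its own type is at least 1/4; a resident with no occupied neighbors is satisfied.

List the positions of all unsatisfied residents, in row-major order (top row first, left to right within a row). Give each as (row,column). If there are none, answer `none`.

(4,3), (4,4), (5,7)

(1,1)S 2/2 satisfied
(1,2)S 1/1 satisfied
(1,4)S 1/2 satisfied
(1,5)N 1/3 satisfied
(1,6)S 2/3 satisfied
(1,7)S 1/1 satisfied
(2,1)S 2/2 satisfied
(2,3)S 1/1 satisfied
(2,4)S 2/4 satisfied
(2,5)N 2/4 satisfied
(2,6)S 1/3 satisfied
(3,1)S 3/3 satisfied
(3,2)S 1/1 satisfied
(3,4)N 1/3 satisfied
(3,5)N 3/3 satisfied
(3,6)N 2/4 satisfied
(3,7)S 1/2 satisfied
(4,1)S 2/2 satisfied
(4,3)N 0/2 not
(4,4)S 0/3 not
(4,6)N 1/2 satisfied
(4,7)S 1/3 satisfied
(5,1)S 2/2 satisfied
(5,2)S 2/2 satisfied
(5,3)S 1/3 satisfied
(5,4)N 1/3 satisfied
(5,5)N 1/1 satisfied
(5,7)N 0/1 not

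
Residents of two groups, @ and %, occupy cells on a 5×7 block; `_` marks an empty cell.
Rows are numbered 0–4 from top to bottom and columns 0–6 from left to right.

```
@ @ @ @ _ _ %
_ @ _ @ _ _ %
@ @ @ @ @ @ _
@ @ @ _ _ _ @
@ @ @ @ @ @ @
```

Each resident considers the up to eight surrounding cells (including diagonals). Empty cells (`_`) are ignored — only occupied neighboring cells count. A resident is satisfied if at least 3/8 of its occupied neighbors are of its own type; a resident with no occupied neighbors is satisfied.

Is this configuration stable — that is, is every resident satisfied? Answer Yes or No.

Row 0: (0,0)@ 2/2 satisfied · (0,1)@ 3/3 satisfied · (0,2)@ 4/4 satisfied · (0,3)@ 2/2 satisfied · (0,6)% 1/1 satisfied
Row 1: (1,1)@ 6/6 satisfied · (1,3)@ 5/5 satisfied · (1,6)% 1/2 satisfied
Row 2: (2,0)@ 4/4 satisfied · (2,1)@ 6/6 satisfied · (2,2)@ 6/6 satisfied · (2,3)@ 4/4 satisfied · (2,4)@ 3/3 satisfied · (2,5)@ 2/3 satisfied
Row 3: (3,0)@ 5/5 satisfied · (3,1)@ 8/8 satisfied · (3,2)@ 7/7 satisfied · (3,6)@ 3/3 satisfied
Row 4: (4,0)@ 3/3 satisfied · (4,1)@ 5/5 satisfied · (4,2)@ 4/4 satisfied · (4,3)@ 3/3 satisfied · (4,4)@ 2/2 satisfied · (4,5)@ 3/3 satisfied · (4,6)@ 2/2 satisfied
All meet the threshold, so the configuration is stable.

Yes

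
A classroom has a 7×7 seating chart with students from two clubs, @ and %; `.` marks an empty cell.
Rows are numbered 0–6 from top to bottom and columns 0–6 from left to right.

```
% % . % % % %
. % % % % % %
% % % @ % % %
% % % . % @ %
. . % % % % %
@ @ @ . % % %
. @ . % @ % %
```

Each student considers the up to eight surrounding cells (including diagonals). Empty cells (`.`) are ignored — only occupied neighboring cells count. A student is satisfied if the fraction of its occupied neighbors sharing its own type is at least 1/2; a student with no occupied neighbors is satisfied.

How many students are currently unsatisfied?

5

(0,0)% 2/2 ok
(0,1)% 3/3 ok
(0,3)% 4/4 ok
(0,4)% 5/5 ok
(0,5)% 5/5 ok
(0,6)% 3/3 ok
(1,1)% 6/6 ok
(1,2)% 6/7 ok
(1,3)% 6/7 ok
(1,4)% 7/8 ok
(1,5)% 8/8 ok
(1,6)% 5/5 ok
(2,0)% 4/4 ok
(2,1)% 7/7 ok
(2,2)% 6/7 ok
(2,3)@ 0/7 unhappy
(2,4)% 5/7 ok
(2,5)% 7/8 ok
(2,6)% 4/5 ok
(3,0)% 3/3 ok
(3,1)% 6/6 ok
(3,2)% 5/6 ok
(3,4)% 5/7 ok
(3,5)@ 0/8 unhappy
(3,6)% 4/5 ok
(4,2)% 3/5 ok
(4,3)% 5/6 ok
(4,4)% 5/6 ok
(4,5)% 7/8 ok
(4,6)% 4/5 ok
(5,0)@ 2/2 ok
(5,1)@ 3/4 ok
(5,2)@ 2/5 unhappy
(5,4)% 6/7 ok
(5,5)% 7/8 ok
(5,6)% 5/5 ok
(6,1)@ 3/3 ok
(6,3)% 1/3 unhappy
(6,4)@ 0/4 unhappy
(6,5)% 4/5 ok
(6,6)% 3/3 ok
Unsatisfied: (2,3), (3,5), (5,2), (6,3), (6,4) — 5 in total.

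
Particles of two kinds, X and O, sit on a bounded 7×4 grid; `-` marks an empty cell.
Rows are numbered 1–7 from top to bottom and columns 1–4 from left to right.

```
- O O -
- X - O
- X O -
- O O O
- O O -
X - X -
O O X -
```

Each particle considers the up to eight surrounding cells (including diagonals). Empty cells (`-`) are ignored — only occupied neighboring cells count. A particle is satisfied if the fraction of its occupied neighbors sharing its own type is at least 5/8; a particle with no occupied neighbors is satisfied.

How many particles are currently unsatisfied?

9

(1,2)O 1/2 not
(1,3)O 2/3 satisfied
(2,2)X 1/4 not
(2,4)O 2/2 satisfied
(3,2)X 1/4 not
(3,3)O 4/6 satisfied
(4,2)O 4/5 satisfied
(4,3)O 5/6 satisfied
(4,4)O 3/3 satisfied
(5,2)O 3/5 not
(5,3)O 4/5 satisfied
(6,1)X 0/3 not
(6,3)X 1/4 not
(7,1)O 1/2 not
(7,2)O 1/4 not
(7,3)X 1/2 not
Unsatisfied: (1,2), (2,2), (3,2), (5,2), (6,1), (6,3), (7,1), (7,2), (7,3) — 9 in total.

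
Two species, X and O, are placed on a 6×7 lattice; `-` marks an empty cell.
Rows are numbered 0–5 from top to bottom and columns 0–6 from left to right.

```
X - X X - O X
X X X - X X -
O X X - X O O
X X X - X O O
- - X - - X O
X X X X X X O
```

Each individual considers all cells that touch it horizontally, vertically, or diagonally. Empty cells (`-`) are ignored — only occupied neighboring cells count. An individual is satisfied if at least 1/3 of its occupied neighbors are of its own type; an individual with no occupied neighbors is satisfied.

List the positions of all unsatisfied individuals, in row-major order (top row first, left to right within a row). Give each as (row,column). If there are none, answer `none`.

(0,5), (2,0)

Row 0: (0,0)X 2/2 ✓ · (0,2)X 3/3 ✓ · (0,3)X 3/3 ✓ · (0,5)O 0/3 ✗ · (0,6)X 1/2 ✓
Row 1: (1,0)X 3/4 ✓ · (1,1)X 6/7 ✓ · (1,2)X 5/5 ✓ · (1,4)X 3/5 ✓ · (1,5)X 3/6 ✓
Row 2: (2,0)O 0/5 ✗ · (2,1)X 7/8 ✓ · (2,2)X 5/5 ✓ · (2,4)X 3/5 ✓ · (2,5)O 3/7 ✓ · (2,6)O 3/4 ✓
Row 3: (3,0)X 2/3 ✓ · (3,1)X 5/6 ✓ · (3,2)X 4/4 ✓ · (3,4)X 2/4 ✓ · (3,5)O 4/7 ✓ · (3,6)O 4/5 ✓
Row 4: (4,2)X 5/5 ✓ · (4,5)X 3/7 ✓ · (4,6)O 3/5 ✓
Row 5: (5,0)X 1/1 ✓ · (5,1)X 3/3 ✓ · (5,2)X 3/3 ✓ · (5,3)X 3/3 ✓ · (5,4)X 3/3 ✓ · (5,5)X 2/4 ✓ · (5,6)O 1/3 ✓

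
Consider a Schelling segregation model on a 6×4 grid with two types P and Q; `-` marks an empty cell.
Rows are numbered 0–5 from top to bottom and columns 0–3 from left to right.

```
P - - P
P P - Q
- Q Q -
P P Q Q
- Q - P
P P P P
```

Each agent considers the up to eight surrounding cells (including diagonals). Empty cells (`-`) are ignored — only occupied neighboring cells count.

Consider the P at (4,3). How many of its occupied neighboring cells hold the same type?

Occupied neighbors of (4,3): (3,2)=Q, (3,3)=Q, (5,2)=P, (5,3)=P.
Same type (P): 2 of 4.

2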